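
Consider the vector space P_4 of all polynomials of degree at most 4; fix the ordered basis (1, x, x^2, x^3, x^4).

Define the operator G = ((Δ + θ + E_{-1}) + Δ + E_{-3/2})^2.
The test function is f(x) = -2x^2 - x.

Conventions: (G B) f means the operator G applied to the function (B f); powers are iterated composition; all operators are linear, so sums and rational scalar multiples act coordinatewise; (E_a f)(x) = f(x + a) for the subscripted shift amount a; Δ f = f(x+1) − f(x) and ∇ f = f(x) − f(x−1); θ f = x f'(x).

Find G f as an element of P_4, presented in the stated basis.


Δ f = -4x - 3
θ f = -4x^2 - x
E_{-1} f = -2x^2 + 3x - 1
(Δ + θ + E_{-1}) f = -6x^2 - 2x - 4
Δ f = -4x - 3
E_{-3/2} f = -2x^2 + 5x - 3
((Δ + θ + E_{-1}) + Δ + E_{-3/2}) f = -8x^2 - x - 10
Δ ((Δ + θ + E_{-1}) + Δ + E_{-3/2}) f = -16x - 9
θ ((Δ + θ + E_{-1}) + Δ + E_{-3/2}) f = -16x^2 - x
E_{-1} ((Δ + θ + E_{-1}) + Δ + E_{-3/2}) f = -8x^2 + 15x - 17
(Δ + θ + E_{-1}) ((Δ + θ + E_{-1}) + Δ + E_{-3/2}) f = -24x^2 - 2x - 26
Δ ((Δ + θ + E_{-1}) + Δ + E_{-3/2}) f = -16x - 9
E_{-3/2} ((Δ + θ + E_{-1}) + Δ + E_{-3/2}) f = -8x^2 + 23x - 53/2
((Δ + θ + E_{-1}) + Δ + E_{-3/2}) ((Δ + θ + E_{-1}) + Δ + E_{-3/2}) f = -32x^2 + 5x - 123/2

the image equals g(x) = -32x^2 + 5x - 123/2


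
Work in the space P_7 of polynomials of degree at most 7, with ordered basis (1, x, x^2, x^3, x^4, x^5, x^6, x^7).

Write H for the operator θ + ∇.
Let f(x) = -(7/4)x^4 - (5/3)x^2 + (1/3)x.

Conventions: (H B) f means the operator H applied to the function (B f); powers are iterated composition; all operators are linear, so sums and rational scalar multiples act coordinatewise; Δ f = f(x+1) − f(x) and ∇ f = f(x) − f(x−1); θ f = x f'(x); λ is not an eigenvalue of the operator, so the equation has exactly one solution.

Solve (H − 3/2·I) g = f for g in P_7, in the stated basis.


write g with unknown coordinates in the stated basis and equate coefficients in (H − 3/2·I) g = f
solving from the highest basis element down gives g = -(7/10)x^4 + (28/15)x^3 - (344/15)x^2 - (546/5)x - 279/5
check: H g = -(14/5)x^4 + (14/5)x^3 - (541/15)x^2 - (2452/15)x - 837/10
so H g − 3/2·g = -(7/4)x^4 - (5/3)x^2 + (1/3)x = f ✓

g(x) = -(7/10)x^4 + (28/15)x^3 - (344/15)x^2 - (546/5)x - 279/5


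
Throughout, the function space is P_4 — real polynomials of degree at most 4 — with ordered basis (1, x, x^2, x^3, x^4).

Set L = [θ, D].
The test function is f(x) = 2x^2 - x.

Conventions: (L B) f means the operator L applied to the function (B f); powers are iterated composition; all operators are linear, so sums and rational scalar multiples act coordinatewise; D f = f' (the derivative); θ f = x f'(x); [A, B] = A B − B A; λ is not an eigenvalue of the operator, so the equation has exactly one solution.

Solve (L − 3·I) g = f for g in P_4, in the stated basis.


write g with unknown coordinates in the stated basis and equate coefficients in (L − 3·I) g = f
solving from the highest basis element down gives g = -(2/3)x^2 + (7/9)x - 7/27
check: L g = (4/3)x - 7/9
so L g − 3·g = 2x^2 - x = f ✓

the result is g(x) = -(2/3)x^2 + (7/9)x - 7/27


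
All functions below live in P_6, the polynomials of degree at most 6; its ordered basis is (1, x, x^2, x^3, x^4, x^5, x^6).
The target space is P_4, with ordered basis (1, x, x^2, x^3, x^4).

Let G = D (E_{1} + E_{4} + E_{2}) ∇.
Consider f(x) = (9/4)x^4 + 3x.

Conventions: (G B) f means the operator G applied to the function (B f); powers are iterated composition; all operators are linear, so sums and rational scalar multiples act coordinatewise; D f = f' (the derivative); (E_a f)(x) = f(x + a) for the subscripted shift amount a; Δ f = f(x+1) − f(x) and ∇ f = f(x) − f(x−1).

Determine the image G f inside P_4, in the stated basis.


the image equals g(x) = 81x^2 + 297x + 405

∇ f = 9x^3 - (27/2)x^2 + 9x + 3/4
E_{1} ∇ f = 9x^3 + (27/2)x^2 + 9x + 21/4
E_{4} ∇ f = 9x^3 + (189/2)x^2 + 333x + 1587/4
E_{2} ∇ f = 9x^3 + (81/2)x^2 + 63x + 147/4
(E_{1} + E_{4} + E_{2}) ∇ f = 27x^3 + (297/2)x^2 + 405x + 1755/4
D (E_{1} + E_{4} + E_{2}) ∇ f = 81x^2 + 297x + 405


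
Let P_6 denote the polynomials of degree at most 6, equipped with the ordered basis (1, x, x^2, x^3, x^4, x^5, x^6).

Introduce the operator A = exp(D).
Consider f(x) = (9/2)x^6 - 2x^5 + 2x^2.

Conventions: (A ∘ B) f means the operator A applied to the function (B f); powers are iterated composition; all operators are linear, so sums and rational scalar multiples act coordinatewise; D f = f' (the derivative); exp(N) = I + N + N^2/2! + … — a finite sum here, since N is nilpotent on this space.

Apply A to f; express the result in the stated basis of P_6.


order-1 term: 27x^5 - 10x^4 + 4x
order-2 term: (135/2)x^4 - 20x^3 + 2
order-3 term: 90x^3 - 20x^2
order-4 term: (135/2)x^2 - 10x
order-5 term: 27x - 2
order-6 term: 9/2
the series for exp(D) f terminates at order 6
exp(D) f = (9/2)x^6 + 25x^5 + (115/2)x^4 + 70x^3 + (99/2)x^2 + 21x + 9/2

the image equals g(x) = (9/2)x^6 + 25x^5 + (115/2)x^4 + 70x^3 + (99/2)x^2 + 21x + 9/2


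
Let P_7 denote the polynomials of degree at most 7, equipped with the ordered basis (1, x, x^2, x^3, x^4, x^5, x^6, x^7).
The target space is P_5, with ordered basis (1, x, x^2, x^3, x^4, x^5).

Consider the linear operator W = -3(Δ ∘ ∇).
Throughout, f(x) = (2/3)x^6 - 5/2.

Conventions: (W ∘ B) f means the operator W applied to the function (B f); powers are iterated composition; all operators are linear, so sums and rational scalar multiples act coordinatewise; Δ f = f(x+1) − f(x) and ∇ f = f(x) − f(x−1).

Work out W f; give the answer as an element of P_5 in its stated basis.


∇ f = 4x^5 - 10x^4 + (40/3)x^3 - 10x^2 + 4x - 2/3
Δ ∇ f = 20x^4 + 20x^2 + 4/3
(-3(Δ ∘ ∇)) f = -60x^4 - 60x^2 - 4

g(x) = -60x^4 - 60x^2 - 4


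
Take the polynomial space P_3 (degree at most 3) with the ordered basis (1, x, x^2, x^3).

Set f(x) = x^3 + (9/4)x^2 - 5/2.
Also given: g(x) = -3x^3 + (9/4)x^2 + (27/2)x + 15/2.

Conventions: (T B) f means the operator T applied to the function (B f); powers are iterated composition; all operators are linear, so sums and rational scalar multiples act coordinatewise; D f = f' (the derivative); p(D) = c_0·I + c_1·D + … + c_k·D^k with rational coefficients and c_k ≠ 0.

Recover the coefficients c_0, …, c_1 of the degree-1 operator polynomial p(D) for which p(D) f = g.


D^0 f = x^3 + (9/4)x^2 - 5/2
D^1 f = 3x^2 + (9/2)x
matching coefficients of g against c_0 f + c_1 Df + … from the top degree down determines the c_i
solution: c_0 = -3, c_1 = 3

c_0 = -3, c_1 = 3


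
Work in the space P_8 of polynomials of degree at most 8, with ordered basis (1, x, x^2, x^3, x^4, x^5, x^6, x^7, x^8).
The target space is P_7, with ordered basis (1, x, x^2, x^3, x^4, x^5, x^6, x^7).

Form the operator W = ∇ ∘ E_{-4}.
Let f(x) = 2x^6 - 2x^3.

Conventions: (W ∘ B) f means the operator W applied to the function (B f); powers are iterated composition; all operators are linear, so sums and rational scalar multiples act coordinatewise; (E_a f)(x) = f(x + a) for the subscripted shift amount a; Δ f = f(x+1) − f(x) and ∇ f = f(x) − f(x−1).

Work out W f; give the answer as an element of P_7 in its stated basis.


E_{-4} f = 2x^6 - 48x^5 + 480x^4 - 2562x^3 + 7704x^2 - 12384x + 8320
∇ E_{-4} f = 12x^5 - 270x^4 + 2440x^3 - 11076x^2 + 25266x - 23180

g(x) = 12x^5 - 270x^4 + 2440x^3 - 11076x^2 + 25266x - 23180


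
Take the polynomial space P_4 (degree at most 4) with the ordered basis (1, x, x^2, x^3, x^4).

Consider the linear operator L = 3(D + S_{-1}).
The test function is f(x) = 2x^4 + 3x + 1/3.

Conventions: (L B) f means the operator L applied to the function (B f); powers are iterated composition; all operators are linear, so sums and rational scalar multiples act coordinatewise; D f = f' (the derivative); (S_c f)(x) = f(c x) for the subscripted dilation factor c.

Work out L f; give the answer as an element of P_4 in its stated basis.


the image equals g(x) = 6x^4 + 24x^3 - 9x + 10

D f = 8x^3 + 3
S_{-1} f = 2x^4 - 3x + 1/3
(D + S_{-1}) f = 2x^4 + 8x^3 - 3x + 10/3
(3(D + S_{-1})) f = 6x^4 + 24x^3 - 9x + 10


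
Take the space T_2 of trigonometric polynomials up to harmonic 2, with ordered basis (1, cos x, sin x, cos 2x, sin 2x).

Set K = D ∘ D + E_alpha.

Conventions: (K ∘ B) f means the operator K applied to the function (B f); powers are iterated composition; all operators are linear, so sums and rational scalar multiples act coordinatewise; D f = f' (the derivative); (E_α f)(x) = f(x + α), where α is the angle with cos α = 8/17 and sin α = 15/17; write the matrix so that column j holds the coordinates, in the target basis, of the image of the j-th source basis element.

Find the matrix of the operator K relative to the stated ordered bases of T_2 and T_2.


image of 1: 1
image of cos x: -(9/17)cos x - (15/17)sin x
image of sin x: (15/17)cos x - (9/17)sin x
image of cos 2x: -(1317/289)cos 2x - (240/289)sin 2x
image of sin 2x: (240/289)cos 2x - (1317/289)sin 2x
each image's coordinates form column j of the matrix

the matrix is [[1, 0, 0, 0, 0]; [0, -9/17, 15/17, 0, 0]; [0, -15/17, -9/17, 0, 0]; [0, 0, 0, -1317/289, 240/289]; [0, 0, 0, -240/289, -1317/289]] (rows listed top to bottom)


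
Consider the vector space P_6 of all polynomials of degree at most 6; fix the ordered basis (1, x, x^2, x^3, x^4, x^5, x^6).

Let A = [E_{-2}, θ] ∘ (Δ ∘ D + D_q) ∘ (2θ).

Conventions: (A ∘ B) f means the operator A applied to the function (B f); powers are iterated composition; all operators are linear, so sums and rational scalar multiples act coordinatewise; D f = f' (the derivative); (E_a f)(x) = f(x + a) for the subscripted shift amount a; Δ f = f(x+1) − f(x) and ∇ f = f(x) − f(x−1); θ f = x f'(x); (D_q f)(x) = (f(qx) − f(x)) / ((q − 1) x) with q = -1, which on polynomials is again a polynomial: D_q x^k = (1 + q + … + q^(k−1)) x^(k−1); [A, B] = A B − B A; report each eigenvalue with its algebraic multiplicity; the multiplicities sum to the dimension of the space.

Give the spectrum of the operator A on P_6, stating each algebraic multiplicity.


λ = 0 (multiplicity 7)

image of 1: 0
image of x: 0
image of x^2: 0
image of x^3: -24x - 24
image of x^4: -384x + 576
image of x^5: -80x^3 - 720x^2 + 2640x - 2160
image of x^6: -2880x^3 + 12960x^2 - 20160x + 10800
the matrix is upper triangular; its diagonal is (0, 0, 0, 0, 0, 0, 0)
for a triangular matrix the eigenvalues are the diagonal entries, with algebraic multiplicity their repetition count


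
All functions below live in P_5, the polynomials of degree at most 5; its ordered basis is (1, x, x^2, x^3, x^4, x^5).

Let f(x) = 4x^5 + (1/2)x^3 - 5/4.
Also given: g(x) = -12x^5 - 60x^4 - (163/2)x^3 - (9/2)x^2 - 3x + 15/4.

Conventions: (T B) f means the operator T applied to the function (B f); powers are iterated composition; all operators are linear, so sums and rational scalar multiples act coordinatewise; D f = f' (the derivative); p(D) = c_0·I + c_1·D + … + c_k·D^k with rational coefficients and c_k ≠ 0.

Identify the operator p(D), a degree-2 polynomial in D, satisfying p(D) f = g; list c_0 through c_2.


D^0 f = 4x^5 + (1/2)x^3 - 5/4
D^1 f = 20x^4 + (3/2)x^2
D^2 f = 80x^3 + 3x
matching coefficients of g against c_0 f + c_1 Df + … from the top degree down determines the c_i
solution: c_0 = -3, c_1 = -3, c_2 = -1

p(D) = -3·I − 3·D − D^2, i.e. c_0 = -3, c_1 = -3, c_2 = -1


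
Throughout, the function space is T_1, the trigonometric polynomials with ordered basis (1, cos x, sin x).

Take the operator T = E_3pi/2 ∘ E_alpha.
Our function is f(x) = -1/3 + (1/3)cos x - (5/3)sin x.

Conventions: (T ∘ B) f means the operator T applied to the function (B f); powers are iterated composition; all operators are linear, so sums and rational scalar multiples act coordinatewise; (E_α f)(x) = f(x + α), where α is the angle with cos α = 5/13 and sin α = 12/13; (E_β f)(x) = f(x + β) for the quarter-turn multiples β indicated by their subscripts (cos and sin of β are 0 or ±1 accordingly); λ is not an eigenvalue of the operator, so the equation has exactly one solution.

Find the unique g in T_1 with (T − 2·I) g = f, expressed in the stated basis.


the image equals g(x) = 1/3 - (13/17)cos x + (65/51)sin x

write g with unknown coordinates in the stated basis and equate coefficients in (T − 2·I) g = f
solving from the highest basis element down gives g = 1/3 - (13/17)cos x + (65/51)sin x
check: T g = 1/3 - (61/51)cos x + (15/17)sin x
so T g − 2·g = -1/3 + (1/3)cos x - (5/3)sin x = f ✓


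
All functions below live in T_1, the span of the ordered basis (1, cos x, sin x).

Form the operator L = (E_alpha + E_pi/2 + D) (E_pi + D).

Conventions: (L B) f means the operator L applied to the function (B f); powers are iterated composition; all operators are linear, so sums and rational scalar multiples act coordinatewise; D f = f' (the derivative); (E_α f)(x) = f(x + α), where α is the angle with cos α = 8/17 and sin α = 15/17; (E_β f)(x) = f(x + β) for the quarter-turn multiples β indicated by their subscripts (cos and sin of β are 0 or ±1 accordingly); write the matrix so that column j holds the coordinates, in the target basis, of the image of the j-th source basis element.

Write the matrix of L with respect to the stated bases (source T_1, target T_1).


the matrix is [[2, 0, 0]; [0, -57/17, -41/17]; [0, 41/17, -57/17]] (rows listed top to bottom)

image of 1: 2
image of cos x: -(57/17)cos x + (41/17)sin x
image of sin x: -(41/17)cos x - (57/17)sin x
each image's coordinates form column j of the matrix


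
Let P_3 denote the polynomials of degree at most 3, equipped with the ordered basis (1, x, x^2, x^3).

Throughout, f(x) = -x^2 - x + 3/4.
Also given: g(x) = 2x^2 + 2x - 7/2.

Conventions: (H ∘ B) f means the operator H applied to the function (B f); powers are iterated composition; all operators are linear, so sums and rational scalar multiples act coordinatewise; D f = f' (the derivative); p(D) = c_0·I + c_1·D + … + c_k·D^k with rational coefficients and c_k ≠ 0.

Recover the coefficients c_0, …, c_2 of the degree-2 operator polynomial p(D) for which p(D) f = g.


c_0 = -2, c_1 = 0, c_2 = 1

D^0 f = -x^2 - x + 3/4
D^1 f = -2x - 1
D^2 f = -2
matching coefficients of g against c_0 f + c_1 Df + … from the top degree down determines the c_i
solution: c_0 = -2, c_1 = 0, c_2 = 1


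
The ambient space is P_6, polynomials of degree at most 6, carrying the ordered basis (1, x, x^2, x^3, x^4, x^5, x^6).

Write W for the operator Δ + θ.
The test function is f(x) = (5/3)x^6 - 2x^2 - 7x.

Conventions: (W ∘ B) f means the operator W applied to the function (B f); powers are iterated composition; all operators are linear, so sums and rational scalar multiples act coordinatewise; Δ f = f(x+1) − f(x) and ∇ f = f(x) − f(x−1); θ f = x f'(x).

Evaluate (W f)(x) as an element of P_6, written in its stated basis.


g(x) = 10x^6 + 10x^5 + 25x^4 + (100/3)x^3 + 21x^2 - x - 22/3

Δ f = 10x^5 + 25x^4 + (100/3)x^3 + 25x^2 + 6x - 22/3
θ f = 10x^6 - 4x^2 - 7x
(Δ + θ) f = 10x^6 + 10x^5 + 25x^4 + (100/3)x^3 + 21x^2 - x - 22/3


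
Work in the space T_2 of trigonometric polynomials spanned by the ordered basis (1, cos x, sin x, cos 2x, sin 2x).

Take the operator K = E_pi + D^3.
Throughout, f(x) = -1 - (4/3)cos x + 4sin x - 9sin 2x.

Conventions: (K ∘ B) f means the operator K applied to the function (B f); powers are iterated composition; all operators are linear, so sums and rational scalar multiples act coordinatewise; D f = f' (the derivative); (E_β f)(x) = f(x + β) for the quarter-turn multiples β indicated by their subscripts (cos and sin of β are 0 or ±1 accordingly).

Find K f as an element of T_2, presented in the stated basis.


the result is g(x) = -1 - (8/3)cos x - (16/3)sin x + 72cos 2x - 9sin 2x

E_pi f = -1 + (4/3)cos x - 4sin x - 9sin 2x
D f = 4cos x + (4/3)sin x - 18cos 2x
D D f = (4/3)cos x - 4sin x + 36sin 2x
D D D f = -4cos x - (4/3)sin x + 72cos 2x
(E_pi + D^3) f = -1 - (8/3)cos x - (16/3)sin x + 72cos 2x - 9sin 2x


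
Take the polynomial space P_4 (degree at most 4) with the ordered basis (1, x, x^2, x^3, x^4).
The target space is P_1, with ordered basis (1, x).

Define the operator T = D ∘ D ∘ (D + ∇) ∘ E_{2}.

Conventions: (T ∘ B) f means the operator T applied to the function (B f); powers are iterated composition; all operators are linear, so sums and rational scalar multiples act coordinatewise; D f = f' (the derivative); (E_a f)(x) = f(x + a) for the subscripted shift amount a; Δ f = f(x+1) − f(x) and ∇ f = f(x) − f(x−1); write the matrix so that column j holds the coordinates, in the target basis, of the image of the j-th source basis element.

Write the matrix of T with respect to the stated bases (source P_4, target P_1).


the matrix is [[0, 0, 0, 12, 84]; [0, 0, 0, 0, 48]] (rows listed top to bottom)

image of 1: 0
image of x: 0
image of x^2: 0
image of x^3: 12
image of x^4: 48x + 84
each image's coordinates form column j of the matrix


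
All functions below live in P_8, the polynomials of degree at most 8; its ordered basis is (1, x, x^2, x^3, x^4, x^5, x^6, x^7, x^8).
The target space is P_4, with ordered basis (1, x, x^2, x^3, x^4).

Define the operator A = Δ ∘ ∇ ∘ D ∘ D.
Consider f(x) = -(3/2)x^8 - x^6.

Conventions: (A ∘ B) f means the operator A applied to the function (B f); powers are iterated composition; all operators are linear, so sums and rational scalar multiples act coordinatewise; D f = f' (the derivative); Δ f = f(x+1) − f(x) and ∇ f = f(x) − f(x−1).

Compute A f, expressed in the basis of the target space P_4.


D f = -12x^7 - 6x^5
D D f = -84x^6 - 30x^4
∇ (D ∘ D) f = -504x^5 + 1260x^4 - 1800x^3 + 1440x^2 - 624x + 114
Δ ∇ (D ∘ D) f = -2520x^4 - 2880x^2 - 228

g(x) = -2520x^4 - 2880x^2 - 228


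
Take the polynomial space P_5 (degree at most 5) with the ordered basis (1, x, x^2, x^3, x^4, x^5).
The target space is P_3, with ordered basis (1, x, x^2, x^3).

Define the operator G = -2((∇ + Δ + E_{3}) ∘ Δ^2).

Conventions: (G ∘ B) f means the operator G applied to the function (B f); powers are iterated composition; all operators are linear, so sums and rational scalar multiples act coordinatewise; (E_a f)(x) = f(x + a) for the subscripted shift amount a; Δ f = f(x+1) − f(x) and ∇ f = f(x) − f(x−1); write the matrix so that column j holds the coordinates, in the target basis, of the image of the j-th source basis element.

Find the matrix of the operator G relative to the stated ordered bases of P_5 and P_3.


the matrix is [[0, 0, -4, -72, -484, -3000]; [0, 0, 0, -12, -288, -2420]; [0, 0, 0, 0, -24, -720]; [0, 0, 0, 0, 0, -40]] (rows listed top to bottom)

image of 1: 0
image of x: 0
image of x^2: -4
image of x^3: -12x - 72
image of x^4: -24x^2 - 288x - 484
image of x^5: -40x^3 - 720x^2 - 2420x - 3000
each image's coordinates form column j of the matrix


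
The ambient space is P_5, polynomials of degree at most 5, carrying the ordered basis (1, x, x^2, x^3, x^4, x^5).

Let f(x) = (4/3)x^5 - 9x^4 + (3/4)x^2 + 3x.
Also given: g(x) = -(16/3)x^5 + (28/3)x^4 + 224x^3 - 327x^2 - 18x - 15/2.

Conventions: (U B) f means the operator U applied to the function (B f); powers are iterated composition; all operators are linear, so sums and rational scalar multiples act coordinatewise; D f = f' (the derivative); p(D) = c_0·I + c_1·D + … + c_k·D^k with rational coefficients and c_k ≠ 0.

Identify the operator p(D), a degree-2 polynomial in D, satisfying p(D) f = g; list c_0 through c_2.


D^0 f = (4/3)x^5 - 9x^4 + (3/4)x^2 + 3x
D^1 f = (20/3)x^4 - 36x^3 + (3/2)x + 3
D^2 f = (80/3)x^3 - 108x^2 + 3/2
matching coefficients of g against c_0 f + c_1 Df + … from the top degree down determines the c_i
solution: c_0 = -4, c_1 = -4, c_2 = 3

p(D) = -4·I − 4·D + 3·D^2, i.e. c_0 = -4, c_1 = -4, c_2 = 3


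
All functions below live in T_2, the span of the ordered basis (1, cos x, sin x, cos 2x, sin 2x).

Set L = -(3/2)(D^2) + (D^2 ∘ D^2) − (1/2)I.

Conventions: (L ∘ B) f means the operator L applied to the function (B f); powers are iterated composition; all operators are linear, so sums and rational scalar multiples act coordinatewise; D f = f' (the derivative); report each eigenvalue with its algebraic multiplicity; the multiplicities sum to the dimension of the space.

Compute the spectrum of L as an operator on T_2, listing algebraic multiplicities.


λ = -1/2 (multiplicity 1), λ = 2 (multiplicity 2), λ = 43/2 (multiplicity 2)

image of 1: -1/2
image of cos x: 2cos x
image of sin x: 2sin x
image of cos 2x: (43/2)cos 2x
image of sin 2x: (43/2)sin 2x
the matrix is diagonal; its diagonal is (-1/2, 2, 2, 43/2, 43/2)
for a triangular matrix the eigenvalues are the diagonal entries, with algebraic multiplicity their repetition count


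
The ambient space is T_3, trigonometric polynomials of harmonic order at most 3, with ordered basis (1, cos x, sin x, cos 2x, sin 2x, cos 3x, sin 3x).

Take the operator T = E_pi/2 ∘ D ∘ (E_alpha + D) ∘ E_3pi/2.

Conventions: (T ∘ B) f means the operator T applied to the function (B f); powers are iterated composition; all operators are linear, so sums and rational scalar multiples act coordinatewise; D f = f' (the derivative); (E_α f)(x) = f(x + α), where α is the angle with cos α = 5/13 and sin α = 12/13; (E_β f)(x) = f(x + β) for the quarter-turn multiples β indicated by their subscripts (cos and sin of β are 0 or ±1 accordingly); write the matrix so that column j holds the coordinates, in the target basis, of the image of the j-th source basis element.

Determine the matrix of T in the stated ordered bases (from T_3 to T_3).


image of 1: 0
image of cos x: -(25/13)cos x - (5/13)sin x
image of sin x: (5/13)cos x - (25/13)sin x
image of cos 2x: -(916/169)cos 2x + (238/169)sin 2x
image of sin 2x: -(238/169)cos 2x - (916/169)sin 2x
image of cos 3x: -(17289/2197)cos 3x + (6105/2197)sin 3x
image of sin 3x: -(6105/2197)cos 3x - (17289/2197)sin 3x
each image's coordinates form column j of the matrix

the matrix is [[0, 0, 0, 0, 0, 0, 0]; [0, -25/13, 5/13, 0, 0, 0, 0]; [0, -5/13, -25/13, 0, 0, 0, 0]; [0, 0, 0, -916/169, -238/169, 0, 0]; [0, 0, 0, 238/169, -916/169, 0, 0]; [0, 0, 0, 0, 0, -17289/2197, -6105/2197]; [0, 0, 0, 0, 0, 6105/2197, -17289/2197]] (rows listed top to bottom)


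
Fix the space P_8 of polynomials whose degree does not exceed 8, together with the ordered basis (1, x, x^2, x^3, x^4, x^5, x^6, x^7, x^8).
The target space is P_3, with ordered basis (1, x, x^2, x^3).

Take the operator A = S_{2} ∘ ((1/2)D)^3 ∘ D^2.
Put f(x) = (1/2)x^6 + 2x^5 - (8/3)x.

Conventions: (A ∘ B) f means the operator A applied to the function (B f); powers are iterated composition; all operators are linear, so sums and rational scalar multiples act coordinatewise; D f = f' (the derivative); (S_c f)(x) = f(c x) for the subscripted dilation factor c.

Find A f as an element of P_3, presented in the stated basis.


D f = 3x^5 + 10x^4 - 8/3
D D f = 15x^4 + 40x^3
D D^2 f = 60x^3 + 120x^2
((1/2)D) D^2 f = 30x^3 + 60x^2
D ((1/2)D) D^2 f = 90x^2 + 120x
((1/2)D) ((1/2)D) D^2 f = 45x^2 + 60x
D ((1/2)D) ((1/2)D) D^2 f = 90x + 60
((1/2)D) ((1/2)D) ((1/2)D) D^2 f = 45x + 30
S_{2} ((1/2)D)^3 D^2 f = 90x + 30

g(x) = 90x + 30


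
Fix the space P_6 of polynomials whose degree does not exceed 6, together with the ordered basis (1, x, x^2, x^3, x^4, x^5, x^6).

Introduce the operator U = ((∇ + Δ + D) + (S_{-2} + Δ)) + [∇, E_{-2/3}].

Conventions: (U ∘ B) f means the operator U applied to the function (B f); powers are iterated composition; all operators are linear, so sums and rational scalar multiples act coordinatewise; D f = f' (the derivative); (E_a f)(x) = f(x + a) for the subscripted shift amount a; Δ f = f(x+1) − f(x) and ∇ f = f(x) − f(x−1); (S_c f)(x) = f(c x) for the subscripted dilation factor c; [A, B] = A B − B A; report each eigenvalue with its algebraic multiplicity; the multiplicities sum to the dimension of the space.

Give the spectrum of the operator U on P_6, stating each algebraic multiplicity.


image of 1: 1
image of x: -2x + 4
image of x^2: 4x^2 + 8x + 1
image of x^3: -8x^3 + 12x^2 + 3x + 3
image of x^4: 16x^4 + 16x^3 + 6x^2 + 12x + 1
image of x^5: -32x^5 + 20x^4 + 10x^3 + 30x^2 + 5x + 3
image of x^6: 64x^6 + 24x^5 + 15x^4 + 60x^3 + 15x^2 + 18x + 1
the matrix is upper triangular; its diagonal is (1, -2, 4, -8, 16, -32, 64)
for a triangular matrix the eigenvalues are the diagonal entries, with algebraic multiplicity their repetition count

λ = -32 (multiplicity 1), λ = -8 (multiplicity 1), λ = -2 (multiplicity 1), λ = 1 (multiplicity 1), λ = 4 (multiplicity 1), λ = 16 (multiplicity 1), λ = 64 (multiplicity 1)


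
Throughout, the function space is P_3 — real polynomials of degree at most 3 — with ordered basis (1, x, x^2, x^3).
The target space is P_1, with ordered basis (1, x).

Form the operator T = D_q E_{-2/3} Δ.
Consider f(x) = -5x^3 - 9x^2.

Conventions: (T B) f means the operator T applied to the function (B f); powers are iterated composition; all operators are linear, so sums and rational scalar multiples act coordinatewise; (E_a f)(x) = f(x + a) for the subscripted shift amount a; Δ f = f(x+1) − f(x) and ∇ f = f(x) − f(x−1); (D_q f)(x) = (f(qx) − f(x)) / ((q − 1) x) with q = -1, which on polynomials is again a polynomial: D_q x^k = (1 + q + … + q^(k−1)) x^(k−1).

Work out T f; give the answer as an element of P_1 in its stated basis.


the image equals g(x) = -13

Δ f = -15x^2 - 33x - 14
E_{-2/3} Δ f = -15x^2 - 13x + 4/3
D_q E_{-2/3} Δ f = -13


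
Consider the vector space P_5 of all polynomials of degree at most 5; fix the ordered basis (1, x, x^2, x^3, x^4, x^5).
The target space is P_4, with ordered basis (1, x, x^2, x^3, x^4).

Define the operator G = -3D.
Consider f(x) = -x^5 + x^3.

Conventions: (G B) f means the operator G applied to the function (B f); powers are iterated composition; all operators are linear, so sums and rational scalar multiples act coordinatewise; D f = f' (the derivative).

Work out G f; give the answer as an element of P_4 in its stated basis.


the result is g(x) = 15x^4 - 9x^2

D f = -5x^4 + 3x^2
(-3D) f = 15x^4 - 9x^2


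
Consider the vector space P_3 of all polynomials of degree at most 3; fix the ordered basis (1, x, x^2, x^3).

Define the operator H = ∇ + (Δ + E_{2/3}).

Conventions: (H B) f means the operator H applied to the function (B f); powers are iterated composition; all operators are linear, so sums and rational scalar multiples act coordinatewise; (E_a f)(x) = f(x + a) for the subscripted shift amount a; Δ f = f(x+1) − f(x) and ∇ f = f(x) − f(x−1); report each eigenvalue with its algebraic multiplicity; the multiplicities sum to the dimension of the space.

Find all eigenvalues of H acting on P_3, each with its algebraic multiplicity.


image of 1: 1
image of x: x + 8/3
image of x^2: x^2 + (16/3)x + 4/9
image of x^3: x^3 + 8x^2 + (4/3)x + 62/27
the matrix is upper triangular; its diagonal is (1, 1, 1, 1)
for a triangular matrix the eigenvalues are the diagonal entries, with algebraic multiplicity their repetition count

λ = 1 (multiplicity 4)


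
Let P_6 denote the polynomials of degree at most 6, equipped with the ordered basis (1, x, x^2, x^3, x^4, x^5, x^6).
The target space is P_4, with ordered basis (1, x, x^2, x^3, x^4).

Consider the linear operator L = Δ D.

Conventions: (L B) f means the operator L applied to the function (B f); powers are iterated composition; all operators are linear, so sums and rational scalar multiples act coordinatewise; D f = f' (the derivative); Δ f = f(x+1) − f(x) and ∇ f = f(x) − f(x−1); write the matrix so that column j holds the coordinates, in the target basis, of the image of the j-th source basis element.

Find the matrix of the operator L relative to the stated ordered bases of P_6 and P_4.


image of 1: 0
image of x: 0
image of x^2: 2
image of x^3: 6x + 3
image of x^4: 12x^2 + 12x + 4
image of x^5: 20x^3 + 30x^2 + 20x + 5
image of x^6: 30x^4 + 60x^3 + 60x^2 + 30x + 6
each image's coordinates form column j of the matrix

the matrix is [[0, 0, 2, 3, 4, 5, 6]; [0, 0, 0, 6, 12, 20, 30]; [0, 0, 0, 0, 12, 30, 60]; [0, 0, 0, 0, 0, 20, 60]; [0, 0, 0, 0, 0, 0, 30]] (rows listed top to bottom)


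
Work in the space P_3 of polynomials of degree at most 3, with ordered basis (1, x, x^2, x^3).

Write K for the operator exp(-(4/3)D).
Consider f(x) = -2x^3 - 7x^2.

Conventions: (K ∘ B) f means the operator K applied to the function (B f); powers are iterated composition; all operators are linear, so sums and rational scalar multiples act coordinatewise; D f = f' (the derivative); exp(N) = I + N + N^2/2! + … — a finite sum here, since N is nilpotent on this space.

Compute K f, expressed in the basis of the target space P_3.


order-1 term: 8x^2 + (56/3)x
order-2 term: -(32/3)x - 112/9
order-3 term: 128/27
the series for exp(-(4/3)D) f terminates at order 3
exp(-(4/3)D) f = -2x^3 + x^2 + 8x - 208/27

the image equals g(x) = -2x^3 + x^2 + 8x - 208/27


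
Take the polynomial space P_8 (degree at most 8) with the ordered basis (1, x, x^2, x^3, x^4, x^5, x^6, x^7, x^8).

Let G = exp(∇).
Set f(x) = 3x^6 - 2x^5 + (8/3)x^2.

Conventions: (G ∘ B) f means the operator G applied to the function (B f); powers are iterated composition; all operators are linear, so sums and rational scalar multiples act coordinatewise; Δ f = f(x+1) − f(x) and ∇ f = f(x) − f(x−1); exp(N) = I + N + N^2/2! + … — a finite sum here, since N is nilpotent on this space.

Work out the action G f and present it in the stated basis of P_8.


the result is g(x) = 3x^6 + 16x^5 - 10x^4 - 60x^3 + (203/3)x^2 + (94/3)x - 31

order-1 term: 18x^5 - 55x^4 + 80x^3 - 65x^2 + (100/3)x - 23/3
order-2 term: 45x^4 - 200x^3 + 375x^2 - 340x + 377/3
order-3 term: 60x^3 - 290x^2 + 510x - 320
order-4 term: 45x^2 - 190x + 215
order-5 term: 18x - 47
order-6 term: 3
the series for exp(∇) f terminates at order 6
exp(∇) f = 3x^6 + 16x^5 - 10x^4 - 60x^3 + (203/3)x^2 + (94/3)x - 31


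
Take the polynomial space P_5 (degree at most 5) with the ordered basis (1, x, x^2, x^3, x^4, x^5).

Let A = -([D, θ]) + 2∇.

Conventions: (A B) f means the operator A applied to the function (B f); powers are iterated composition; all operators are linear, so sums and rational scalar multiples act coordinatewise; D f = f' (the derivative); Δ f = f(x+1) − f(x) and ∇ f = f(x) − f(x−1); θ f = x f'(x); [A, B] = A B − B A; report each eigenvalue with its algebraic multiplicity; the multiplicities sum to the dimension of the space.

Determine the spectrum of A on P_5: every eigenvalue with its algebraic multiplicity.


λ = 0 (multiplicity 6)

image of 1: 0
image of x: 1
image of x^2: 2x - 2
image of x^3: 3x^2 - 6x + 2
image of x^4: 4x^3 - 12x^2 + 8x - 2
image of x^5: 5x^4 - 20x^3 + 20x^2 - 10x + 2
the matrix is upper triangular; its diagonal is (0, 0, 0, 0, 0, 0)
for a triangular matrix the eigenvalues are the diagonal entries, with algebraic multiplicity their repetition count


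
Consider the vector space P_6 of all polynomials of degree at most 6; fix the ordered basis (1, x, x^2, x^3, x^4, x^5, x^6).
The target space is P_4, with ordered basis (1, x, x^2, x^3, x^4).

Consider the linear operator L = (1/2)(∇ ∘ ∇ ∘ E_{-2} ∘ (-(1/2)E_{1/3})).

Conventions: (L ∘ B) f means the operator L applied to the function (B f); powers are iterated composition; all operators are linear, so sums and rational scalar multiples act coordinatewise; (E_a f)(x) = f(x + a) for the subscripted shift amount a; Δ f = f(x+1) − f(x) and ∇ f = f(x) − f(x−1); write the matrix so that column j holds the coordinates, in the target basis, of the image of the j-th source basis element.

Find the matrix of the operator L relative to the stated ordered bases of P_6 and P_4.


image of 1: 0
image of x: 0
image of x^2: -1/2
image of x^3: -(3/2)x + 4
image of x^4: -3x^2 + 16x - 131/6
image of x^5: -5x^3 + 40x^2 - (655/6)x + 2740/27
image of x^6: -(15/2)x^4 + 80x^3 - (655/2)x^2 + (5480/9)x - 23387/54
each image's coordinates form column j of the matrix

the matrix is [[0, 0, -1/2, 4, -131/6, 2740/27, -23387/54]; [0, 0, 0, -3/2, 16, -655/6, 5480/9]; [0, 0, 0, 0, -3, 40, -655/2]; [0, 0, 0, 0, 0, -5, 80]; [0, 0, 0, 0, 0, 0, -15/2]] (rows listed top to bottom)


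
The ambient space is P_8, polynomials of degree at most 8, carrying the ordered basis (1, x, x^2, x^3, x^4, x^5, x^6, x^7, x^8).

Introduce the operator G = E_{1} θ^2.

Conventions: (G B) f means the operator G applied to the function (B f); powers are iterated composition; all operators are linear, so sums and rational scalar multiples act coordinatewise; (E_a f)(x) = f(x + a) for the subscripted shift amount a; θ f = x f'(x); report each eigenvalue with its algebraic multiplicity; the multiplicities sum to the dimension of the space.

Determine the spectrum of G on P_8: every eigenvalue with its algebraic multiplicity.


λ = 0 (multiplicity 1), λ = 1 (multiplicity 1), λ = 4 (multiplicity 1), λ = 9 (multiplicity 1), λ = 16 (multiplicity 1), λ = 25 (multiplicity 1), λ = 36 (multiplicity 1), λ = 49 (multiplicity 1), λ = 64 (multiplicity 1)

image of 1: 0
image of x: x + 1
image of x^2: 4x^2 + 8x + 4
image of x^3: 9x^3 + 27x^2 + 27x + 9
image of x^4: 16x^4 + 64x^3 + 96x^2 + 64x + 16
image of x^5: 25x^5 + 125x^4 + 250x^3 + 250x^2 + 125x + 25
image of x^6: 36x^6 + 216x^5 + 540x^4 + 720x^3 + 540x^2 + 216x + 36
image of x^7: 49x^7 + 343x^6 + 1029x^5 + 1715x^4 + 1715x^3 + 1029x^2 + 343x + 49
image of x^8: 64x^8 + 512x^7 + 1792x^6 + 3584x^5 + 4480x^4 + 3584x^3 + 1792x^2 + 512x + 64
the matrix is upper triangular; its diagonal is (0, 1, 4, 9, 16, 25, 36, 49, 64)
for a triangular matrix the eigenvalues are the diagonal entries, with algebraic multiplicity their repetition count


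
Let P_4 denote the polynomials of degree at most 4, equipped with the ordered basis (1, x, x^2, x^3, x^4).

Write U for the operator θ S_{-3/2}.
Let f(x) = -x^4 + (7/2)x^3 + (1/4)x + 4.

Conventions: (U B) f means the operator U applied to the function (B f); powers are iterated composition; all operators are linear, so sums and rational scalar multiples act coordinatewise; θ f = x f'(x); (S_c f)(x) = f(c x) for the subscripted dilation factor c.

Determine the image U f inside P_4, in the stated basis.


S_{-3/2} f = -(81/16)x^4 - (189/16)x^3 - (3/8)x + 4
θ S_{-3/2} f = -(81/4)x^4 - (567/16)x^3 - (3/8)x

the image equals g(x) = -(81/4)x^4 - (567/16)x^3 - (3/8)x


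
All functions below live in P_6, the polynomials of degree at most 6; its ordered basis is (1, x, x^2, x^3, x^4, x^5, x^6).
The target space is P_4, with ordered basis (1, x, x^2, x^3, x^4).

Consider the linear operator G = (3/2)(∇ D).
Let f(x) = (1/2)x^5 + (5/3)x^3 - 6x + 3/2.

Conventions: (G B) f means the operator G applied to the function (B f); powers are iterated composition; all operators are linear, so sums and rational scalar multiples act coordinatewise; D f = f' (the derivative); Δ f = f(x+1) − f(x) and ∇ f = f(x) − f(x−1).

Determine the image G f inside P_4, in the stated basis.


D f = (5/2)x^4 + 5x^2 - 6
∇ D f = 10x^3 - 15x^2 + 20x - 15/2
((3/2)(∇ D)) f = 15x^3 - (45/2)x^2 + 30x - 45/4

g(x) = 15x^3 - (45/2)x^2 + 30x - 45/4


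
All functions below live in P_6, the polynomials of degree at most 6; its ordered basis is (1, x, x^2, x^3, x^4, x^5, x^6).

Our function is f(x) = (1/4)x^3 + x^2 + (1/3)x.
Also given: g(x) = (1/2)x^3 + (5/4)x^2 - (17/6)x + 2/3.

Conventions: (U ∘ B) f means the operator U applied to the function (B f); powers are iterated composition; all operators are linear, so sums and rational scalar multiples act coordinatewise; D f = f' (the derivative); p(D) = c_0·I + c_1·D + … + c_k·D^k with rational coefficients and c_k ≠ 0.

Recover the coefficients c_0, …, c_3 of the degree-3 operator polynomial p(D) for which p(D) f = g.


p(D) = 2·I − D − D^2 + 2·D^3, i.e. c_0 = 2, c_1 = -1, c_2 = -1, c_3 = 2

D^0 f = (1/4)x^3 + x^2 + (1/3)x
D^1 f = (3/4)x^2 + 2x + 1/3
D^2 f = (3/2)x + 2
D^3 f = 3/2
matching coefficients of g against c_0 f + c_1 Df + … from the top degree down determines the c_i
solution: c_0 = 2, c_1 = -1, c_2 = -1, c_3 = 2


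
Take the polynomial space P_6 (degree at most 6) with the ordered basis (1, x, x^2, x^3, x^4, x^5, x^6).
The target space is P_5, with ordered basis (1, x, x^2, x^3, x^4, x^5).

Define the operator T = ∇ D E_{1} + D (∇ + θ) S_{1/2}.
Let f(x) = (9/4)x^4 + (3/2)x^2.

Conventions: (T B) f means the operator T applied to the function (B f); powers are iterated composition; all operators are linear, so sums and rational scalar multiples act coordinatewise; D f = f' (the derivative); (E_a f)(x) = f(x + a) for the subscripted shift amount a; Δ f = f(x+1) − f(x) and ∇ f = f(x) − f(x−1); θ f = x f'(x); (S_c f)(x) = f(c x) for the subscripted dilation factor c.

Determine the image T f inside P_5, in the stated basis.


E_{1} f = (9/4)x^4 + 9x^3 + 15x^2 + 12x + 15/4
D E_{1} f = 9x^3 + 27x^2 + 30x + 12
∇ D E_{1} f = 27x^2 + 27x + 12
S_{1/2} f = (9/64)x^4 + (3/8)x^2
∇ S_{1/2} f = (9/16)x^3 - (27/32)x^2 + (21/16)x - 33/64
θ S_{1/2} f = (9/16)x^4 + (3/4)x^2
(∇ + θ) S_{1/2} f = (9/16)x^4 + (9/16)x^3 - (3/32)x^2 + (21/16)x - 33/64
D (∇ + θ) S_{1/2} f = (9/4)x^3 + (27/16)x^2 - (3/16)x + 21/16
(∇ D E_{1} + D (∇ + θ) S_{1/2}) f = (9/4)x^3 + (459/16)x^2 + (429/16)x + 213/16

the result is g(x) = (9/4)x^3 + (459/16)x^2 + (429/16)x + 213/16


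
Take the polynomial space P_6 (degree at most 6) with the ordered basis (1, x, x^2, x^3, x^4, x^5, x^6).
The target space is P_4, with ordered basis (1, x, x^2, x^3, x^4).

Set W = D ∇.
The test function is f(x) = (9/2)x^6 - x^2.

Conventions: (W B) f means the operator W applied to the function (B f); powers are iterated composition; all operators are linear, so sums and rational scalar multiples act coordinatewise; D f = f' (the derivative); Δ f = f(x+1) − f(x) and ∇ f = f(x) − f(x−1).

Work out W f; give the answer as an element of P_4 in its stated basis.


∇ f = 27x^5 - (135/2)x^4 + 90x^3 - (135/2)x^2 + 25x - 7/2
D ∇ f = 135x^4 - 270x^3 + 270x^2 - 135x + 25

the image equals g(x) = 135x^4 - 270x^3 + 270x^2 - 135x + 25


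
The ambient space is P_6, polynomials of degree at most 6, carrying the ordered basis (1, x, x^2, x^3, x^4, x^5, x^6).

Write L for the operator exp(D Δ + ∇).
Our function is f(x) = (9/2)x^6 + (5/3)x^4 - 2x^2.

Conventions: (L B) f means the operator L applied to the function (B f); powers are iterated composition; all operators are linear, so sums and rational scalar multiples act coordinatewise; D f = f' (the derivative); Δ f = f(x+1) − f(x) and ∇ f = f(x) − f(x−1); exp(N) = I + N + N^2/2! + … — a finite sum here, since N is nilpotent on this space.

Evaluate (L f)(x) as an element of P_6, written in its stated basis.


order-1 term: 27x^5 + (135/2)x^4 + (1100/3)x^3 + (425/2)x^2 + (554/3)x + 51/2
order-2 term: (135/2)x^4 + 270x^3 + (2585/2)x^2 + 1505x + 6685/6
order-3 term: 90x^3 + 405x^2 + (4475/3)x + 1360
order-4 term: (135/2)x^2 + 270x + 3385/6
order-5 term: 27x + 135/2
order-6 term: 9/2
the series for exp(D Δ + ∇) f terminates at order 6
exp(D Δ + ∇) f = (9/2)x^6 + 27x^5 + (410/3)x^4 + (2180/3)x^3 + (3951/2)x^2 + (10435/3)x + 18815/6

g(x) = (9/2)x^6 + 27x^5 + (410/3)x^4 + (2180/3)x^3 + (3951/2)x^2 + (10435/3)x + 18815/6


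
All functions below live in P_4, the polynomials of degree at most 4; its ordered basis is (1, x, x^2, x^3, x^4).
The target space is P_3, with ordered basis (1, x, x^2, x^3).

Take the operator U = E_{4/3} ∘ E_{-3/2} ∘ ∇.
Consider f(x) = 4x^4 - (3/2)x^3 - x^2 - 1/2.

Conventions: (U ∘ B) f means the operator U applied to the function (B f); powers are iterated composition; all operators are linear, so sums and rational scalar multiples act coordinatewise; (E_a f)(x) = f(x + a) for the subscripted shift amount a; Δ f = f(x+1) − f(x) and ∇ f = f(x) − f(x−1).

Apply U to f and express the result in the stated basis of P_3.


∇ f = 16x^3 - (57/2)x^2 + (37/2)x - 9/2
E_{-3/2} ∇ f = 16x^3 - (201/2)x^2 + 212x - 1203/8
E_{4/3} (E_{-3/2} ∘ ∇) f = 16x^3 - (73/2)x^2 + (88/3)x - 1825/216

the image equals g(x) = 16x^3 - (73/2)x^2 + (88/3)x - 1825/216
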